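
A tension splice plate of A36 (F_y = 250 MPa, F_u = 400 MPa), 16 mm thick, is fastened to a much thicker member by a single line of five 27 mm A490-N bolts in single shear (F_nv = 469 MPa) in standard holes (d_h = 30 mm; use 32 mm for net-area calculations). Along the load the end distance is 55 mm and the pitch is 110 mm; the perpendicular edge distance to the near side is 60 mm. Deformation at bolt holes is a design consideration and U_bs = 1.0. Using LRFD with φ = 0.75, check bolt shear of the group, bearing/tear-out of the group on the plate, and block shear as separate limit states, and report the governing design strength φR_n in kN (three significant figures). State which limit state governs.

1010 kN (bolt shear governs)

Bolt shear: A_b = π·27²/4 = 572.6 mm²; R_n = 469 × 572.6 × 5 × 1 / 1000 = 1343 kN → 0.75 × 1343 = 1010 kN.
Bearing: edge l_c = 40, r_n = 307.2 kN; interior l_c = 80, r_n = 414.7 kN; R_n = 307.2 + 4·414.7 = 1966 kN → 1470 kN.
Block shear: A_gv = 7920, A_nv = 5616, A_nt = 704 mm²; R_n = min(0.6F_uA_nv, 0.6F_yA_gv) + U_bs·F_u·A_nt = 1470 kN → 1100 kN.
Bolt shear governs: 1010 kN.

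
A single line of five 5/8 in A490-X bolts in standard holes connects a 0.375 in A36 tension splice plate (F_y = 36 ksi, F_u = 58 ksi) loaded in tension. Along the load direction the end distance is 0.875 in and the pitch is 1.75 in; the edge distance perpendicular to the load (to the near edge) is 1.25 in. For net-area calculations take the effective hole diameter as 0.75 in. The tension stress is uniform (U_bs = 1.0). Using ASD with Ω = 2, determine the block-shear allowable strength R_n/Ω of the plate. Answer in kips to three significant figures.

Shear plane L_v = 0.875 + 4·1.75 = 7.875 in; A_gv = 7.875 × 0.375 = 2.953 in².
A_nv = (7.875 − 4.5·0.75) × 0.375 = 1.688 in².
A_nt = (1.25 − 0.5·0.75) × 0.375 = 0.3281 in².
0.6 F_u A_nv = 58.72 kips; 0.6 F_y A_gv = 63.79 kips → shear rupture governs the shear term.
R_n = 58.72 + 1.0 × 58 × 0.3281 = 77.76 kips.
Allowable strength R_n/Ω = 77.76 / 2 = 38.9 kips.

38.9 kips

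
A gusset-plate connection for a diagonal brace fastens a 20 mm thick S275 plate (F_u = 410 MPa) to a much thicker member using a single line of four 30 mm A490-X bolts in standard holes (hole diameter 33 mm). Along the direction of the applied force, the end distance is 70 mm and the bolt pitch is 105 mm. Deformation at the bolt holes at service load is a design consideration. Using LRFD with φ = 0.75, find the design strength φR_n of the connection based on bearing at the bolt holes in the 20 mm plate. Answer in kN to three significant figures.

1720 kN

Per bolt r_n = 1.2 l_c t F_u ≤ 2.4 d t F_u; upper limit = 2.4 × 30 × 20 × 410 / 1000 = 590.4 kN.
Edge bolt: l_c = 70 − 33/2 = 53.5 mm → 1.2 × 53.5 × 20 × 410 / 1000 = 526.4 → r_n = 526.4 kN.
Interior bolts: l_c = 105 − 33 = 72 mm → 1.2 × 72 × 20 × 410 / 1000 = 708.5 → r_n = 590.4 kN.
R_n = 1 × 526.4 + 3 × 590.4 = 2298 kN.
Design strength φR_n = 0.75 × 2298 = 1720 kN.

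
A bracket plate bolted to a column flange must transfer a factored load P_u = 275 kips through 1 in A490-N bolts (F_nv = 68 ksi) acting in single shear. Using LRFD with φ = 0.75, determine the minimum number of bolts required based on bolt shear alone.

A_b = π·1²/4 = 0.7854 in².
Per-bolt design strength φR_n = 0.75 × 68 × 0.7854 × 1 = 40.06 kips.
n ≥ 275 / 40.06 = 6.866 → use 7 bolts.

7 bolts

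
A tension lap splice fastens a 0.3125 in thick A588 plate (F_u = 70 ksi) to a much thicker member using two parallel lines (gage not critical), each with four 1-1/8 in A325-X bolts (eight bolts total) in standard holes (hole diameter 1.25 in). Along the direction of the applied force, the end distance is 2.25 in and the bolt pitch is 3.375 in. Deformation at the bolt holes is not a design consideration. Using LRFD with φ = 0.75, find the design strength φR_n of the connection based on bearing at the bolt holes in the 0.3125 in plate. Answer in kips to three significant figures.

394 kips

Per bolt r_n = 1.5 l_c t F_u ≤ 3.0 d t F_u; upper limit = 3.0 × 1.125 × 0.3125 × 70 = 73.83 kips.
Edge bolt: l_c = 2.25 − 1.25/2 = 1.625 in → 1.5 × 1.625 × 0.3125 × 70 = 53.32 → r_n = 53.32 kips.
Interior bolts: l_c = 3.375 − 1.25 = 2.125 in → 1.5 × 2.125 × 0.3125 × 70 = 69.73 → r_n = 69.73 kips.
R_n = 2 × 53.32 + 6 × 69.73 = 525 kips.
Design strength φR_n = 0.75 × 525 = 394 kips.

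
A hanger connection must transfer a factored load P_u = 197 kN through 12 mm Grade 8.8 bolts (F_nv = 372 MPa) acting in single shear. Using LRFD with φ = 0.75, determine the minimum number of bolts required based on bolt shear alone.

A_b = π·12²/4 = 113.1 mm².
Per-bolt design strength φR_n = 0.75 × 372 × 113.1 × 1 / 1000 = 31.55 kN.
n ≥ 197 / 31.55 = 6.243 → use 7 bolts.

7 bolts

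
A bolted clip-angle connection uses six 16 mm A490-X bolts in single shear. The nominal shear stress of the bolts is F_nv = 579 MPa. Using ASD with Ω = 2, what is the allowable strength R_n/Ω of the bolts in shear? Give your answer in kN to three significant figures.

349 kN

A_b = π × 16² / 4 = 201.1 mm².
R_n = F_nv · A_b · n · n_s = 579 × 201.1 × 6 × 1 / 1000 = 698.5 kN.
Allowable strength R_n/Ω = 698.5 / 2 = 349 kN.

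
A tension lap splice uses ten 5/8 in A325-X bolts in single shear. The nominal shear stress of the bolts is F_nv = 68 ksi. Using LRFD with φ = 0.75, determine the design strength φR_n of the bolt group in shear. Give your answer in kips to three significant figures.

A_b = π × 0.625² / 4 = 0.3068 in².
R_n = F_nv · A_b · n · n_s = 68 × 0.3068 × 10 × 1 = 208.6 kips.
Design strength φR_n = 0.75 × 208.6 = 156 kips.

156 kips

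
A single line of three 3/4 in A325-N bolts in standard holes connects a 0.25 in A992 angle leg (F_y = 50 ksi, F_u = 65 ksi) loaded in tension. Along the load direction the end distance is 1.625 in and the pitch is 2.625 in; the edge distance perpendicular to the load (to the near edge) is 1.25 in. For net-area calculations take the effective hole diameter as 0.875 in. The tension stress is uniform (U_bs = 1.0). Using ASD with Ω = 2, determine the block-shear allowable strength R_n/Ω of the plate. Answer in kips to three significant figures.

Shear plane L_v = 1.625 + 2·2.625 = 6.875 in; A_gv = 6.875 × 0.25 = 1.719 in².
A_nv = (6.875 − 2.5·0.875) × 0.25 = 1.172 in².
A_nt = (1.25 − 0.5·0.875) × 0.25 = 0.2031 in².
0.6 F_u A_nv = 45.7 kips; 0.6 F_y A_gv = 51.56 kips → shear rupture governs the shear term.
R_n = 45.7 + 1.0 × 65 × 0.2031 = 58.91 kips.
Allowable strength R_n/Ω = 58.91 / 2 = 29.5 kips.

29.5 kips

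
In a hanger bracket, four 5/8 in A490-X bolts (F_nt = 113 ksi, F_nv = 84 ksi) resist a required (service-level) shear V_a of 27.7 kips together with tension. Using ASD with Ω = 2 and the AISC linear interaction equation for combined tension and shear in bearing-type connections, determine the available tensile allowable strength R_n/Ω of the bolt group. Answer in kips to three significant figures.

52.9 kips

A_b = π·0.625²/4 = 0.3068 in²; f_rv = 27.7 / (4 × 0.3068) = 22.57 ksi.
F'_nt = 1.3 F_nt − (Ω F_nt / F_nv) f_rv = 1.3·113 − (2·113/84)·22.57 = 86.17 ksi, capped at F_nt → F'_nt = 86.17 ksi.
R_n = F'_nt · A_b · n = 86.17 × 0.3068 × 4 = 105.7 kips.
Allowable strength R_n/Ω = 105.7 / 2 = 52.9 kips.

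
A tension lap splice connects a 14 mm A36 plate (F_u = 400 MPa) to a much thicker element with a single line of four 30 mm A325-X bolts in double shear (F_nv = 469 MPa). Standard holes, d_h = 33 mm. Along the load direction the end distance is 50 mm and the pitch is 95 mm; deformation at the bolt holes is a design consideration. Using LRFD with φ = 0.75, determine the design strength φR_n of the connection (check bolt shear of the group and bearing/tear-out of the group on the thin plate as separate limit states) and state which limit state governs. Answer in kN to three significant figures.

Bolt shear: A_b = π·30²/4 = 706.9 mm²; R_n = 469 × 706.9 × 4 × 2 / 1000 = 2652 kN → 0.75 × 2652 = 1990 kN.
Bearing (1.2 l_c t F_u ≤ 2.4 d t F_u): upper limit = 2.4·30·14·400 / 1000 = 403.2 kN.
  Edge l_c = 50 − 33/2 = 33.5 → r_n = 225.1 kN; interior l_c = 95 − 33 = 62 → r_n = 403.2 kN.
  R_n,bearing = 1·225.1 + 3·403.2 = 1435 kN → 0.75 × 1435 = 1080 kN.
Bearing governs: 1080 kN.

1080 kN (bearing governs)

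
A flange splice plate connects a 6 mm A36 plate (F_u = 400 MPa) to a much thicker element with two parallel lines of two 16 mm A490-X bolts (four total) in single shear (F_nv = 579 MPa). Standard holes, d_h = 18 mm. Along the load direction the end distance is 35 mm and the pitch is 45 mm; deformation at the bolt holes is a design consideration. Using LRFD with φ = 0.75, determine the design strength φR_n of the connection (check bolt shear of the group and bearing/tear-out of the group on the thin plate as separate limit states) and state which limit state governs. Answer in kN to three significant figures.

Bolt shear: A_b = π·16²/4 = 201.1 mm²; R_n = 579 × 201.1 × 4 × 1 / 1000 = 465.7 kN → 0.75 × 465.7 = 349 kN.
Bearing (1.2 l_c t F_u ≤ 2.4 d t F_u): upper limit = 2.4·16·6·400 / 1000 = 92.16 kN.
  Edge l_c = 35 − 18/2 = 26 → r_n = 74.88 kN; interior l_c = 45 − 18 = 27 → r_n = 77.76 kN.
  R_n,bearing = 2·74.88 + 2·77.76 = 305.3 kN → 0.75 × 305.3 = 229 kN.
Bearing governs: 229 kN.

229 kN (bearing governs)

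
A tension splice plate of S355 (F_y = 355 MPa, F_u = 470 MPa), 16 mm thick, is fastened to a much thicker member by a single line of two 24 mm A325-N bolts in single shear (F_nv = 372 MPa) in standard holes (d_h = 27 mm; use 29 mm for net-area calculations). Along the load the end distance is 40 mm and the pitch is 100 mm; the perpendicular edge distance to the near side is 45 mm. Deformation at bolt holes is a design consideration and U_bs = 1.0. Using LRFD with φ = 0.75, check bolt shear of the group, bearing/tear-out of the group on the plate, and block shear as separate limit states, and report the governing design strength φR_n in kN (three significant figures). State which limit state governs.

Bolt shear: A_b = π·24²/4 = 452.4 mm²; R_n = 372 × 452.4 × 2 × 1 / 1000 = 336.6 kN → 0.75 × 336.6 = 252 kN.
Bearing: edge l_c = 26.5, r_n = 239.1 kN; interior l_c = 73, r_n = 433.2 kN; R_n = 239.1 + 1·433.2 = 672.3 kN → 504 kN.
Block shear: A_gv = 2240, A_nv = 1544, A_nt = 488 mm²; R_n = min(0.6F_uA_nv, 0.6F_yA_gv) + U_bs·F_u·A_nt = 664.8 kN → 499 kN.
Bolt shear governs: 252 kN.

252 kN (bolt shear governs)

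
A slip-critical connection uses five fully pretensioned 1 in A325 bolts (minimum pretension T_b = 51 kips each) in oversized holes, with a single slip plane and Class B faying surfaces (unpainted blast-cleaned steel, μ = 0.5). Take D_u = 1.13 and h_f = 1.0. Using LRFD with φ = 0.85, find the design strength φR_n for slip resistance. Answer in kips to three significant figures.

R_n = μ · D_u · h_f · T_b · n_s · n_b = 0.5 × 1.13 × 1.0 × 51 × 1 × 5 = 144.1 kips.
Design strength φR_n = 0.85 × 144.1 = 122 kips.

122 kips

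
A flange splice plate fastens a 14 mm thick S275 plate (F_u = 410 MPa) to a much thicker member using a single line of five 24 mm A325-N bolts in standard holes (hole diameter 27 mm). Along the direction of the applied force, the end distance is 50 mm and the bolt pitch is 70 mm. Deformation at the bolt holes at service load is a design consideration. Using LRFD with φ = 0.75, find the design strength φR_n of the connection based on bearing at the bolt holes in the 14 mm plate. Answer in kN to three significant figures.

Per bolt r_n = 1.2 l_c t F_u ≤ 2.4 d t F_u; upper limit = 2.4 × 24 × 14 × 410 / 1000 = 330.6 kN.
Edge bolt: l_c = 50 − 27/2 = 36.5 mm → 1.2 × 36.5 × 14 × 410 / 1000 = 251.4 → r_n = 251.4 kN.
Interior bolts: l_c = 70 − 27 = 43 mm → 1.2 × 43 × 14 × 410 / 1000 = 296.2 → r_n = 296.2 kN.
R_n = 1 × 251.4 + 4 × 296.2 = 1436 kN.
Design strength φR_n = 0.75 × 1436 = 1080 kN.

1080 kN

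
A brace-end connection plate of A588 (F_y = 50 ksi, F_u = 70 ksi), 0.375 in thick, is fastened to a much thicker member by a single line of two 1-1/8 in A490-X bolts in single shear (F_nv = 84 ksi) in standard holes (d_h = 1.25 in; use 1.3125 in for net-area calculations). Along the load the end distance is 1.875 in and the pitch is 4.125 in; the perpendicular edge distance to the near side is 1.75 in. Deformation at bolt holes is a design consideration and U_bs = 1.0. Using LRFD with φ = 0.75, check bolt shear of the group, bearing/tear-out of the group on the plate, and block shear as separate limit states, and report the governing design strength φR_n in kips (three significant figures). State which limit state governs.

69.2 kips (block shear governs)

Bolt shear: A_b = π·1.125²/4 = 0.994 in²; R_n = 84 × 0.994 × 2 × 1 = 167 kips → 0.75 × 167 = 125 kips.
Bearing: edge l_c = 1.25, r_n = 39.38 kips; interior l_c = 2.875, r_n = 70.88 kips; R_n = 39.38 + 1·70.88 = 110.2 kips → 82.7 kips.
Block shear: A_gv = 2.25, A_nv = 1.512, A_nt = 0.4102 in²; R_n = min(0.6F_uA_nv, 0.6F_yA_gv) + U_bs·F_u·A_nt = 92.2 kips → 69.2 kips.
Block shear governs: 69.2 kips.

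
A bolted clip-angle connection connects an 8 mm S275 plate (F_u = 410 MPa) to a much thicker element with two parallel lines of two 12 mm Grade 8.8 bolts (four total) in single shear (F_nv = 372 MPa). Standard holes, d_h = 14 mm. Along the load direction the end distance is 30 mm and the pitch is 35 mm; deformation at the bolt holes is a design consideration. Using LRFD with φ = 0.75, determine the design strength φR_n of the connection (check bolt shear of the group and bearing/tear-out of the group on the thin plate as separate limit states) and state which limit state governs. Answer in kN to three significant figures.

Bolt shear: A_b = π·12²/4 = 113.1 mm²; R_n = 372 × 113.1 × 4 × 1 / 1000 = 168.3 kN → 0.75 × 168.3 = 126 kN.
Bearing (1.2 l_c t F_u ≤ 2.4 d t F_u): upper limit = 2.4·12·8·410 / 1000 = 94.46 kN.
  Edge l_c = 30 − 14/2 = 23 → r_n = 90.53 kN; interior l_c = 35 − 14 = 21 → r_n = 82.66 kN.
  R_n,bearing = 2·90.53 + 2·82.66 = 346.4 kN → 0.75 × 346.4 = 260 kN.
Bolt shear governs: 126 kN.

126 kN (bolt shear governs)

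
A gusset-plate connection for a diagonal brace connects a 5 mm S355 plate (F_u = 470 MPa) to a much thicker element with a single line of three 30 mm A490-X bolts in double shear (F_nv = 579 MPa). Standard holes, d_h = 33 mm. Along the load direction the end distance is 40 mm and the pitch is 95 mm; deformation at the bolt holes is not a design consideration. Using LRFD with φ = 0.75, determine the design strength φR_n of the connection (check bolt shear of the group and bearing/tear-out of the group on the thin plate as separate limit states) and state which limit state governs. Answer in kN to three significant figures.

Bolt shear: A_b = π·30²/4 = 706.9 mm²; R_n = 579 × 706.9 × 3 × 2 / 1000 = 2456 kN → 0.75 × 2456 = 1840 kN.
Bearing (1.5 l_c t F_u ≤ 3.0 d t F_u): upper limit = 3.0·30·5·470 / 1000 = 211.5 kN.
  Edge l_c = 40 − 33/2 = 23.5 → r_n = 82.84 kN; interior l_c = 95 − 33 = 62 → r_n = 211.5 kN.
  R_n,bearing = 1·82.84 + 2·211.5 = 505.8 kN → 0.75 × 505.8 = 379 kN.
Bearing governs: 379 kN.

379 kN (bearing governs)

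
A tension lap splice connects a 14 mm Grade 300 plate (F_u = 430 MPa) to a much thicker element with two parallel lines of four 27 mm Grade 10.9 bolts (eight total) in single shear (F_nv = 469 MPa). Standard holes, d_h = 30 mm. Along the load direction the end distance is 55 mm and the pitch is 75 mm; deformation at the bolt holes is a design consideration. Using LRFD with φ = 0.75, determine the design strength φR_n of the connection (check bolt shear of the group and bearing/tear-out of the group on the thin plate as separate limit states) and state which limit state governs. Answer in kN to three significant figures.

Bolt shear: A_b = π·27²/4 = 572.6 mm²; R_n = 469 × 572.6 × 8 × 1 / 1000 = 2148 kN → 0.75 × 2148 = 1610 kN.
Bearing (1.2 l_c t F_u ≤ 2.4 d t F_u): upper limit = 2.4·27·14·430 / 1000 = 390.1 kN.
  Edge l_c = 55 − 30/2 = 40 → r_n = 289 kN; interior l_c = 75 − 30 = 45 → r_n = 325.1 kN.
  R_n,bearing = 2·289 + 6·325.1 = 2528 kN → 0.75 × 2528 = 1900 kN.
Bolt shear governs: 1610 kN.

1610 kN (bolt shear governs)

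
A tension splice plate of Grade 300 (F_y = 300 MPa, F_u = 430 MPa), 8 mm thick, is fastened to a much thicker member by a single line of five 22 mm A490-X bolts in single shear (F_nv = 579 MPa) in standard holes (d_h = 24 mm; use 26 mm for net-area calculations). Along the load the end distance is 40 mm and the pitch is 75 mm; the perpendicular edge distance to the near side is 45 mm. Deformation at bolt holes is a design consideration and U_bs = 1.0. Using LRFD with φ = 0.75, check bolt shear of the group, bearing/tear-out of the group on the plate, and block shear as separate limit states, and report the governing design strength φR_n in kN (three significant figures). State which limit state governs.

428 kN (block shear governs)

Bolt shear: A_b = π·22²/4 = 380.1 mm²; R_n = 579 × 380.1 × 5 × 1 / 1000 = 1100 kN → 0.75 × 1100 = 825 kN.
Bearing: edge l_c = 28, r_n = 115.6 kN; interior l_c = 51, r_n = 181.6 kN; R_n = 115.6 + 4·181.6 = 842.1 kN → 632 kN.
Block shear: A_gv = 2720, A_nv = 1784, A_nt = 256 mm²; R_n = min(0.6F_uA_nv, 0.6F_yA_gv) + U_bs·F_u·A_nt = 570.4 kN → 428 kN.
Block shear governs: 428 kN.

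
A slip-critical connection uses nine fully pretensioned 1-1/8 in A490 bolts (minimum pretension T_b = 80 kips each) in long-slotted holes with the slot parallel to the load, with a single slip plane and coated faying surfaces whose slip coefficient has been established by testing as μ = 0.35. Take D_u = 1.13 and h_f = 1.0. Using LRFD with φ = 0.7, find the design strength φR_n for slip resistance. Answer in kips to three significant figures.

R_n = μ · D_u · h_f · T_b · n_s · n_b = 0.35 × 1.13 × 1.0 × 80 × 1 × 9 = 284.8 kips.
Design strength φR_n = 0.7 × 284.8 = 199 kips.

199 kips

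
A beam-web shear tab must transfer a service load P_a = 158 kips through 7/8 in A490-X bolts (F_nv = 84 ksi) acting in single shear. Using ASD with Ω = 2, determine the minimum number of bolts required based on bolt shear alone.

A_b = π·0.875²/4 = 0.6013 in².
Per-bolt allowable strength R_n/Ω = 84 × 0.6013 × 1 / 2 = 25.26 kips.
n ≥ 158 / 25.26 = 6.256 → use 7 bolts.

7 bolts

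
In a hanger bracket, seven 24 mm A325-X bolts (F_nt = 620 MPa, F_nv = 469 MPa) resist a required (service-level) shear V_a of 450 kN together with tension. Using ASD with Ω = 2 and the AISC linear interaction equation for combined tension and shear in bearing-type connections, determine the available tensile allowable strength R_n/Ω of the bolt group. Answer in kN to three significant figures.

681 kN

A_b = π·24²/4 = 452.4 mm²; f_rv = 450 × 1000 / (7 × 452.4) = 142.1 MPa.
F'_nt = 1.3 F_nt − (Ω F_nt / F_nv) f_rv = 1.3·620 − (2·620/469)·142.1 = 430.3 MPa, capped at F_nt → F'_nt = 430.3 MPa.
R_n = F'_nt · A_b · n = 430.3 × 452.4 × 7 / 1000 = 1363 kN.
Allowable strength R_n/Ω = 1363 / 2 = 681 kN.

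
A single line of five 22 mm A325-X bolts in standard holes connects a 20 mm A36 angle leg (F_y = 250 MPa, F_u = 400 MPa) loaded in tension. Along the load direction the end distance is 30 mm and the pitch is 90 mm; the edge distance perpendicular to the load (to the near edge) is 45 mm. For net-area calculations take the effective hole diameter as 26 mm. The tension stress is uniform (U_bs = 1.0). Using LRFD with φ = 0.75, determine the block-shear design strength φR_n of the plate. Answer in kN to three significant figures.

1070 kN

Shear plane L_v = 30 + 4·90 = 390 mm; A_gv = 390 × 20 = 7800 mm².
A_nv = (390 − 4.5·26) × 20 = 5460 mm².
A_nt = (45 − 0.5·26) × 20 = 640 mm².
0.6 F_u A_nv = 1310 kN; 0.6 F_y A_gv = 1170 kN → shear yielding governs the shear term.
R_n = 1170 + 1.0 × 400 × 640 / 1000 = 1426 kN.
Design strength φR_n = 0.75 × 1426 = 1070 kN.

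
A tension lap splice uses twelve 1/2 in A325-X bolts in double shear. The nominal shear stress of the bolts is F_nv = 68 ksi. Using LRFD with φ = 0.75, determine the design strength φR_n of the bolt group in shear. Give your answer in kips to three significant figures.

A_b = π × 0.5² / 4 = 0.1963 in².
R_n = F_nv · A_b · n · n_s = 68 × 0.1963 × 12 × 2 = 320.4 kips.
Design strength φR_n = 0.75 × 320.4 = 240 kips.

240 kips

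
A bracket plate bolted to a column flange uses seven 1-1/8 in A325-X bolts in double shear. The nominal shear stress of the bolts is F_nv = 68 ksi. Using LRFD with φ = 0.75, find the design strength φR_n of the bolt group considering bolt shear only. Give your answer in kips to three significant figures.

710 kips

A_b = π × 1.125² / 4 = 0.994 in².
R_n = F_nv · A_b · n · n_s = 68 × 0.994 × 7 × 2 = 946.3 kips.
Design strength φR_n = 0.75 × 946.3 = 710 kips.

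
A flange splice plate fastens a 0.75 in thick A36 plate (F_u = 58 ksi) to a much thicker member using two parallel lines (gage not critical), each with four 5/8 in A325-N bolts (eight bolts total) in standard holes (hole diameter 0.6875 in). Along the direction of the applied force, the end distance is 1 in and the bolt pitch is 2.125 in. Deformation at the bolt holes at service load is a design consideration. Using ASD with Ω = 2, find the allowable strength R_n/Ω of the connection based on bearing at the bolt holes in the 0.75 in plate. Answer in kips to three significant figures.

230 kips

Per bolt r_n = 1.2 l_c t F_u ≤ 2.4 d t F_u; upper limit = 2.4 × 0.625 × 0.75 × 58 = 65.25 kips.
Edge bolt: l_c = 1 − 0.6875/2 = 0.6562 in → 1.2 × 0.6562 × 0.75 × 58 = 34.26 → r_n = 34.26 kips.
Interior bolts: l_c = 2.125 − 0.6875 = 1.438 in → 1.2 × 1.438 × 0.75 × 58 = 75.04 → r_n = 65.25 kips.
R_n = 2 × 34.26 + 6 × 65.25 = 460 kips.
Allowable strength R_n/Ω = 460 / 2 = 230 kips.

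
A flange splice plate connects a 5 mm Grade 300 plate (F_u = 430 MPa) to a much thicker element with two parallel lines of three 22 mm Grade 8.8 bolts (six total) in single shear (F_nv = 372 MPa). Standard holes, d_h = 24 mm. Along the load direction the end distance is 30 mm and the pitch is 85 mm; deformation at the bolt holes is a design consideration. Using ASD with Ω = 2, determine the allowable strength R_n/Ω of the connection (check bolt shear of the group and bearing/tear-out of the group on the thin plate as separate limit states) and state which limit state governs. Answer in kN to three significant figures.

273 kN (bearing governs)

Bolt shear: A_b = π·22²/4 = 380.1 mm²; R_n = 372 × 380.1 × 6 × 1 / 1000 = 848.5 kN → 848.5 / 2 = 424 kN.
Bearing (1.2 l_c t F_u ≤ 2.4 d t F_u): upper limit = 2.4·22·5·430 / 1000 = 113.5 kN.
  Edge l_c = 30 − 24/2 = 18 → r_n = 46.44 kN; interior l_c = 85 − 24 = 61 → r_n = 113.5 kN.
  R_n,bearing = 2·46.44 + 4·113.5 = 547 kN → 547 / 2 = 273 kN.
Bearing governs: 273 kN.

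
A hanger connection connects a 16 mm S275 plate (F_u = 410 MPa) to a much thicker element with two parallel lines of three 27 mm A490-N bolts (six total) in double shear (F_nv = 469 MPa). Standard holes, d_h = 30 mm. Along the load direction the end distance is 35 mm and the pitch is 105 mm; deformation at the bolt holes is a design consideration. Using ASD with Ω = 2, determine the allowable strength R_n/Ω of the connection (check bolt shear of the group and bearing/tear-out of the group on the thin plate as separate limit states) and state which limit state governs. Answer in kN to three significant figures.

1010 kN (bearing governs)

Bolt shear: A_b = π·27²/4 = 572.6 mm²; R_n = 469 × 572.6 × 6 × 2 / 1000 = 3222 kN → 3222 / 2 = 1610 kN.
Bearing (1.2 l_c t F_u ≤ 2.4 d t F_u): upper limit = 2.4·27·16·410 / 1000 = 425.1 kN.
  Edge l_c = 35 − 30/2 = 20 → r_n = 157.4 kN; interior l_c = 105 − 30 = 75 → r_n = 425.1 kN.
  R_n,bearing = 2·157.4 + 4·425.1 = 2015 kN → 2015 / 2 = 1010 kN.
Bearing governs: 1010 kN.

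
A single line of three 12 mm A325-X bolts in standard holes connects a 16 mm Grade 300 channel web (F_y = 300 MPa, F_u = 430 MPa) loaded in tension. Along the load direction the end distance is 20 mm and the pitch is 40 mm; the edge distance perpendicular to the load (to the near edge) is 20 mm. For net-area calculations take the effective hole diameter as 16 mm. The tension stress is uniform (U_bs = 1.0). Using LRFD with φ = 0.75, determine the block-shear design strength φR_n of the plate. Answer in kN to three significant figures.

Shear plane L_v = 20 + 2·40 = 100 mm; A_gv = 100 × 16 = 1600 mm².
A_nv = (100 − 2.5·16) × 16 = 960 mm².
A_nt = (20 − 0.5·16) × 16 = 192 mm².
0.6 F_u A_nv = 247.7 kN; 0.6 F_y A_gv = 288 kN → shear rupture governs the shear term.
R_n = 247.7 + 1.0 × 430 × 192 / 1000 = 330.2 kN.
Design strength φR_n = 0.75 × 330.2 = 248 kN.

248 kN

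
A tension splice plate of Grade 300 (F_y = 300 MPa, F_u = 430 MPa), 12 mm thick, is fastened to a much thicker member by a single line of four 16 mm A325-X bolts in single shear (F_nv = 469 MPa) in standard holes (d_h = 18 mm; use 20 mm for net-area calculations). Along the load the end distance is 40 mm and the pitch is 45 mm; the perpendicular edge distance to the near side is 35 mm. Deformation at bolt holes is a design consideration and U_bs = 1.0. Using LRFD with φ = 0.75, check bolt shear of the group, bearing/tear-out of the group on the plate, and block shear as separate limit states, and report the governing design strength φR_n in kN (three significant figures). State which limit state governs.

Bolt shear: A_b = π·16²/4 = 201.1 mm²; R_n = 469 × 201.1 × 4 × 1 / 1000 = 377.2 kN → 0.75 × 377.2 = 283 kN.
Bearing: edge l_c = 31, r_n = 192 kN; interior l_c = 27, r_n = 167.2 kN; R_n = 192 + 3·167.2 = 693.5 kN → 520 kN.
Block shear: A_gv = 2100, A_nv = 1260, A_nt = 300 mm²; R_n = min(0.6F_uA_nv, 0.6F_yA_gv) + U_bs·F_u·A_nt = 454.1 kN → 341 kN.
Bolt shear governs: 283 kN.

283 kN (bolt shear governs)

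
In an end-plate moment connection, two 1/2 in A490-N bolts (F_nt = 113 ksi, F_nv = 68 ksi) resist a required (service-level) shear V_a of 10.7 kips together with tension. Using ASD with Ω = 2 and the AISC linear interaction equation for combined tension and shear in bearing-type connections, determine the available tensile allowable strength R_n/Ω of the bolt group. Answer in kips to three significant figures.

11.1 kips

A_b = π·0.5²/4 = 0.1963 in²; f_rv = 10.7 / (2 × 0.1963) = 27.25 ksi.
F'_nt = 1.3 F_nt − (Ω F_nt / F_nv) f_rv = 1.3·113 − (2·113/68)·27.25 = 56.34 ksi, capped at F_nt → F'_nt = 56.34 ksi.
R_n = F'_nt · A_b · n = 56.34 × 0.1963 × 2 = 22.13 kips.
Allowable strength R_n/Ω = 22.13 / 2 = 11.1 kips.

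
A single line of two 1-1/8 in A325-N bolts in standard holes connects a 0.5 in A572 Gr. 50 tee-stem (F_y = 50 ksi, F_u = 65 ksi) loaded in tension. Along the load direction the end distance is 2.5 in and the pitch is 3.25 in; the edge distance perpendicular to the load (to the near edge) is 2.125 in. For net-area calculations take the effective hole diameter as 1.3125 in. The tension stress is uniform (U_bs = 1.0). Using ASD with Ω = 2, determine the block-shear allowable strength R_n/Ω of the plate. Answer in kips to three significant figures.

Shear plane L_v = 2.5 + 1·3.25 = 5.75 in; A_gv = 5.75 × 0.5 = 2.875 in².
A_nv = (5.75 − 1.5·1.3125) × 0.5 = 1.891 in².
A_nt = (2.125 − 0.5·1.3125) × 0.5 = 0.7344 in².
0.6 F_u A_nv = 73.73 kips; 0.6 F_y A_gv = 86.25 kips → shear rupture governs the shear term.
R_n = 73.73 + 1.0 × 65 × 0.7344 = 121.5 kips.
Allowable strength R_n/Ω = 121.5 / 2 = 60.7 kips.

60.7 kips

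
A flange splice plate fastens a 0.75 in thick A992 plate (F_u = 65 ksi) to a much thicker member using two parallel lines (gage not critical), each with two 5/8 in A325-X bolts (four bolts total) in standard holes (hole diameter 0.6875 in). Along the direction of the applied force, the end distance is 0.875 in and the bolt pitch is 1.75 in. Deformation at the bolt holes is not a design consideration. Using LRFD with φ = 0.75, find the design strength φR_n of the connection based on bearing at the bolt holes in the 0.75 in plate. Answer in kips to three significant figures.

175 kips

Per bolt r_n = 1.5 l_c t F_u ≤ 3.0 d t F_u; upper limit = 3.0 × 0.625 × 0.75 × 65 = 91.41 kips.
Edge bolt: l_c = 0.875 − 0.6875/2 = 0.5312 in → 1.5 × 0.5312 × 0.75 × 65 = 38.85 → r_n = 38.85 kips.
Interior bolts: l_c = 1.75 − 0.6875 = 1.062 in → 1.5 × 1.062 × 0.75 × 65 = 77.7 → r_n = 77.7 kips.
R_n = 2 × 38.85 + 2 × 77.7 = 233.1 kips.
Design strength φR_n = 0.75 × 233.1 = 175 kips.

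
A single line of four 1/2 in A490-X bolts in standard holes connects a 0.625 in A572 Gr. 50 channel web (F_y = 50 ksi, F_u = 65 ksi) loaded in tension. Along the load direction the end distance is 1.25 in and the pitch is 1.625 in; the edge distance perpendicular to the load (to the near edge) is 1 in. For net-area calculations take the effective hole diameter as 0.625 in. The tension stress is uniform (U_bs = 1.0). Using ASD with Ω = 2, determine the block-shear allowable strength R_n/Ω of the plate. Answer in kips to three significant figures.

Shear plane L_v = 1.25 + 3·1.625 = 6.125 in; A_gv = 6.125 × 0.625 = 3.828 in².
A_nv = (6.125 − 3.5·0.625) × 0.625 = 2.461 in².
A_nt = (1 − 0.5·0.625) × 0.625 = 0.4297 in².
0.6 F_u A_nv = 95.98 kips; 0.6 F_y A_gv = 114.8 kips → shear rupture governs the shear term.
R_n = 95.98 + 1.0 × 65 × 0.4297 = 123.9 kips.
Allowable strength R_n/Ω = 123.9 / 2 = 62 kips.

62 kips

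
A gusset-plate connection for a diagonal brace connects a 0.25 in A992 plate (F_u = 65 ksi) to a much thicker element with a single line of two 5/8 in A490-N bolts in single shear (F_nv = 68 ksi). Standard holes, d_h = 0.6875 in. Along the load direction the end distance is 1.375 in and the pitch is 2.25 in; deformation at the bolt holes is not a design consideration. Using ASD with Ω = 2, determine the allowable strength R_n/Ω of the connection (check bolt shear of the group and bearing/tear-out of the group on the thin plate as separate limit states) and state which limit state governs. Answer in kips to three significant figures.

Bolt shear: A_b = π·0.625²/4 = 0.3068 in²; R_n = 68 × 0.3068 × 2 × 1 = 41.72 kips → 41.72 / 2 = 20.9 kips.
Bearing (1.5 l_c t F_u ≤ 3.0 d t F_u): upper limit = 3.0·0.625·0.25·65 = 30.47 kips.
  Edge l_c = 1.375 − 0.6875/2 = 1.031 → r_n = 25.14 kips; interior l_c = 2.25 − 0.6875 = 1.562 → r_n = 30.47 kips.
  R_n,bearing = 1·25.14 + 1·30.47 = 55.61 kips → 55.61 / 2 = 27.8 kips.
Bolt shear governs: 20.9 kips.

20.9 kips (bolt shear governs)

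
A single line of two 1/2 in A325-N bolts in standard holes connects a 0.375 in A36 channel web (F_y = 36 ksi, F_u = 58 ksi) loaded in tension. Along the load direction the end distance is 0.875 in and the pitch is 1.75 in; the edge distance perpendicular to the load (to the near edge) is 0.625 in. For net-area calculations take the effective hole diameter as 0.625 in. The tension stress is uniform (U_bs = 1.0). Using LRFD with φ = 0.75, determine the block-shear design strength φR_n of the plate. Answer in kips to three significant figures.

21 kips

Shear plane L_v = 0.875 + 1·1.75 = 2.625 in; A_gv = 2.625 × 0.375 = 0.9844 in².
A_nv = (2.625 − 1.5·0.625) × 0.375 = 0.6328 in².
A_nt = (0.625 − 0.5·0.625) × 0.375 = 0.1172 in².
0.6 F_u A_nv = 22.02 kips; 0.6 F_y A_gv = 21.26 kips → shear yielding governs the shear term.
R_n = 21.26 + 1.0 × 58 × 0.1172 = 28.06 kips.
Design strength φR_n = 0.75 × 28.06 = 21 kips.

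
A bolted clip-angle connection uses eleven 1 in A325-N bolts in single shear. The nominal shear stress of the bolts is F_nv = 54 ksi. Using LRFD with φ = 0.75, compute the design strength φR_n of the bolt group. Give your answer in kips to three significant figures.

350 kips

A_b = π × 1² / 4 = 0.7854 in².
R_n = F_nv · A_b · n · n_s = 54 × 0.7854 × 11 × 1 = 466.5 kips.
Design strength φR_n = 0.75 × 466.5 = 350 kips.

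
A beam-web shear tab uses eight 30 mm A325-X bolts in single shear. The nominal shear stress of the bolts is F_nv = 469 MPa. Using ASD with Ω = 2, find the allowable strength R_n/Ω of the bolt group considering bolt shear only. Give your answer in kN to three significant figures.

A_b = π × 30² / 4 = 706.9 mm².
R_n = F_nv · A_b · n · n_s = 469 × 706.9 × 8 × 1 / 1000 = 2652 kN.
Allowable strength R_n/Ω = 2652 / 2 = 1330 kN.

1330 kN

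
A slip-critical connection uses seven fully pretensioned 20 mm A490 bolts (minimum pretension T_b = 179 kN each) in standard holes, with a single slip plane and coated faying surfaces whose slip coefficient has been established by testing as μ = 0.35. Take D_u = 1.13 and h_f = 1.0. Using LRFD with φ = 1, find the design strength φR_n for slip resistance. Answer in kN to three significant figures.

R_n = μ · D_u · h_f · T_b · n_s · n_b = 0.35 × 1.13 × 1.0 × 179 × 1 × 7 = 495.6 kN.
Design strength φR_n = 1 × 495.6 = 496 kN.

496 kN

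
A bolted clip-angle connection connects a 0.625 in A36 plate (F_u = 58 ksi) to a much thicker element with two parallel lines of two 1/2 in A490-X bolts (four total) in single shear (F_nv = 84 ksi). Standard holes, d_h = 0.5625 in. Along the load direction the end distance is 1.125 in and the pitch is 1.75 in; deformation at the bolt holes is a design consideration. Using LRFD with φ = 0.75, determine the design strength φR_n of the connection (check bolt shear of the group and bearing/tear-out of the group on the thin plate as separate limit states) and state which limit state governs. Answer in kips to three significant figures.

49.5 kips (bolt shear governs)

Bolt shear: A_b = π·0.5²/4 = 0.1963 in²; R_n = 84 × 0.1963 × 4 × 1 = 65.97 kips → 0.75 × 65.97 = 49.5 kips.
Bearing (1.2 l_c t F_u ≤ 2.4 d t F_u): upper limit = 2.4·0.5·0.625·58 = 43.5 kips.
  Edge l_c = 1.125 − 0.5625/2 = 0.8438 → r_n = 36.7 kips; interior l_c = 1.75 − 0.5625 = 1.188 → r_n = 43.5 kips.
  R_n,bearing = 2·36.7 + 2·43.5 = 160.4 kips → 0.75 × 160.4 = 120 kips.
Bolt shear governs: 49.5 kips.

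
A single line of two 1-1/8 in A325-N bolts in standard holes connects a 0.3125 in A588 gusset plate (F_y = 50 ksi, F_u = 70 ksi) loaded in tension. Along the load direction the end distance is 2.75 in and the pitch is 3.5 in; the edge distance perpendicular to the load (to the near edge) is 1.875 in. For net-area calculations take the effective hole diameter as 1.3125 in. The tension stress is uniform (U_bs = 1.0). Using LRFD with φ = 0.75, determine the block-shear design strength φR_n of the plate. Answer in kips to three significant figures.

Shear plane L_v = 2.75 + 1·3.5 = 6.25 in; A_gv = 6.25 × 0.3125 = 1.953 in².
A_nv = (6.25 − 1.5·1.3125) × 0.3125 = 1.338 in².
A_nt = (1.875 − 0.5·1.3125) × 0.3125 = 0.3809 in².
0.6 F_u A_nv = 56.19 kips; 0.6 F_y A_gv = 58.59 kips → shear rupture governs the shear term.
R_n = 56.19 + 1.0 × 70 × 0.3809 = 82.85 kips.
Design strength φR_n = 0.75 × 82.85 = 62.1 kips.

62.1 kips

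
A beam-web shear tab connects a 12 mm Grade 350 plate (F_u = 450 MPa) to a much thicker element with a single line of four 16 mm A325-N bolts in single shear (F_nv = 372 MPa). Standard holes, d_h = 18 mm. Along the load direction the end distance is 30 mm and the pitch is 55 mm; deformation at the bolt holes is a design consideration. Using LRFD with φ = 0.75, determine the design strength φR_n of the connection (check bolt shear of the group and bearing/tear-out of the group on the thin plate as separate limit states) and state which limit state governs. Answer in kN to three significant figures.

224 kN (bolt shear governs)

Bolt shear: A_b = π·16²/4 = 201.1 mm²; R_n = 372 × 201.1 × 4 × 1 / 1000 = 299.2 kN → 0.75 × 299.2 = 224 kN.
Bearing (1.2 l_c t F_u ≤ 2.4 d t F_u): upper limit = 2.4·16·12·450 / 1000 = 207.4 kN.
  Edge l_c = 30 − 18/2 = 21 → r_n = 136.1 kN; interior l_c = 55 − 18 = 37 → r_n = 207.4 kN.
  R_n,bearing = 1·136.1 + 3·207.4 = 758.2 kN → 0.75 × 758.2 = 569 kN.
Bolt shear governs: 224 kN.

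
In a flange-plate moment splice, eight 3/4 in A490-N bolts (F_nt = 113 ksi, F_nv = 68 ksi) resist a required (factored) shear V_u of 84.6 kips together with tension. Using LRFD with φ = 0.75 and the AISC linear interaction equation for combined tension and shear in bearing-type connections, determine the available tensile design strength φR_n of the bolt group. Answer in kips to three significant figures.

249 kips

A_b = π·0.75²/4 = 0.4418 in²; f_rv = 84.6 / (8 × 0.4418) = 23.94 ksi.
F'_nt = 1.3 F_nt − (F_nt / φF_nv) f_rv = 1.3·113 − (113/(0.75·68))·23.94 = 93.86 ksi, capped at F_nt → F'_nt = 93.86 ksi.
R_n = F'_nt · A_b · n = 93.86 × 0.4418 × 8 = 331.7 kips.
Design strength φR_n = 0.75 × 331.7 = 249 kips.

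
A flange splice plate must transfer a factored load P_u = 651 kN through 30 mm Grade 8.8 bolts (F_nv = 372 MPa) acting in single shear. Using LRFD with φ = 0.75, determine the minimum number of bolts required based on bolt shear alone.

A_b = π·30²/4 = 706.9 mm².
Per-bolt design strength φR_n = 0.75 × 372 × 706.9 × 1 / 1000 = 197.2 kN.
n ≥ 651 / 197.2 = 3.301 → use 4 bolts.

4 bolts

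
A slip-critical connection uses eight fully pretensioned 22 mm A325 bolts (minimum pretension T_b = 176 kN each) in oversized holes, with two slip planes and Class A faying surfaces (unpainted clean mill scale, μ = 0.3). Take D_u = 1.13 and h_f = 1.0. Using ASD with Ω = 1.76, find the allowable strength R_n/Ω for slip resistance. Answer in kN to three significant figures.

R_n = μ · D_u · h_f · T_b · n_s · n_b = 0.3 × 1.13 × 1.0 × 176 × 2 × 8 = 954.6 kN.
Allowable strength R_n/Ω = 954.6 / 1.76 = 542 kN.

542 kN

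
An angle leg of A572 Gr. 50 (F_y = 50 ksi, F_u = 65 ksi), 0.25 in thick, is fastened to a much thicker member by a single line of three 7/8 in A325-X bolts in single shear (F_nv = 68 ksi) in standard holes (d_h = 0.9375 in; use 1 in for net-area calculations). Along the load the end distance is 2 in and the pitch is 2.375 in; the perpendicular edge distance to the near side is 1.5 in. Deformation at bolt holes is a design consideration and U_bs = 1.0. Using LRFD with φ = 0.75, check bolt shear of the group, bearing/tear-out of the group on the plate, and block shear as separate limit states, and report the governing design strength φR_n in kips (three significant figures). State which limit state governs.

43.3 kips (block shear governs)

Bolt shear: A_b = π·0.875²/4 = 0.6013 in²; R_n = 68 × 0.6013 × 3 × 1 = 122.7 kips → 0.75 × 122.7 = 92 kips.
Bearing: edge l_c = 1.531, r_n = 29.86 kips; interior l_c = 1.438, r_n = 28.03 kips; R_n = 29.86 + 2·28.03 = 85.92 kips → 64.4 kips.
Block shear: A_gv = 1.688, A_nv = 1.062, A_nt = 0.25 in²; R_n = min(0.6F_uA_nv, 0.6F_yA_gv) + U_bs·F_u·A_nt = 57.69 kips → 43.3 kips.
Block shear governs: 43.3 kips.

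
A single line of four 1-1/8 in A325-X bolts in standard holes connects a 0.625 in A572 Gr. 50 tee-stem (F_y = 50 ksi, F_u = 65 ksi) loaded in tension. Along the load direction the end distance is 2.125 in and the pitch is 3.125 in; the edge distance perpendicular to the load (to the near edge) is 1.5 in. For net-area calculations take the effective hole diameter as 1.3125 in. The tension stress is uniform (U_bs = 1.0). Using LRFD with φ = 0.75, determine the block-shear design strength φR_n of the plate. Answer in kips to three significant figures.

Shear plane L_v = 2.125 + 3·3.125 = 11.5 in; A_gv = 11.5 × 0.625 = 7.188 in².
A_nv = (11.5 − 3.5·1.3125) × 0.625 = 4.316 in².
A_nt = (1.5 − 0.5·1.3125) × 0.625 = 0.5273 in².
0.6 F_u A_nv = 168.3 kips; 0.6 F_y A_gv = 215.6 kips → shear rupture governs the shear term.
R_n = 168.3 + 1.0 × 65 × 0.5273 = 202.6 kips.
Design strength φR_n = 0.75 × 202.6 = 152 kips.

152 kips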